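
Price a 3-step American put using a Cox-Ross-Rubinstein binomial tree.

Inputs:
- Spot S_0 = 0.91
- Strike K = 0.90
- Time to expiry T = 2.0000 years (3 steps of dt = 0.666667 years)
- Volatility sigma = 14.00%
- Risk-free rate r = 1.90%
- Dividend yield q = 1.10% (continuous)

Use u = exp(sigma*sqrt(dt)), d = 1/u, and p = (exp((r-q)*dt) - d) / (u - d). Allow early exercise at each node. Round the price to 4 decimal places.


dt = T/N = 0.666667
u = exp(sigma*sqrt(dt)) = 1.121099; d = 1/u = 0.891982
p = (exp((r-q)*dt) - d) / (u - d) = 0.494794
Discount per step: exp(-r*dt) = 0.987413
Stock lattice S(k, i) with i counting down-moves:
  k=0: S(0,0) = 0.9100
  k=1: S(1,0) = 1.0202; S(1,1) = 0.8117
  k=2: S(2,0) = 1.1437; S(2,1) = 0.9100; S(2,2) = 0.7240
  k=3: S(3,0) = 1.2823; S(3,1) = 1.0202; S(3,2) = 0.8117; S(3,3) = 0.6458
Terminal payoffs V(N, i) = max(K - S_T, 0):
  V(3,0) = 0.000000; V(3,1) = 0.000000; V(3,2) = 0.088297; V(3,3) = 0.254183
Backward induction: V(k, i) = exp(-r*dt) * [p * V(k+1, i) + (1-p) * V(k+1, i+1)]; then take max(V_cont, immediate exercise) for American.
  V(2,0) = exp(-r*dt) * [p*0.000000 + (1-p)*0.000000] = 0.000000; exercise = 0.000000; V(2,0) = max -> 0.000000
  V(2,1) = exp(-r*dt) * [p*0.000000 + (1-p)*0.088297] = 0.044047; exercise = 0.000000; V(2,1) = max -> 0.044047
  V(2,2) = exp(-r*dt) * [p*0.088297 + (1-p)*0.254183] = 0.169937; exercise = 0.175975; V(2,2) = max -> 0.175975
  V(1,0) = exp(-r*dt) * [p*0.000000 + (1-p)*0.044047] = 0.021972; exercise = 0.000000; V(1,0) = max -> 0.021972
  V(1,1) = exp(-r*dt) * [p*0.044047 + (1-p)*0.175975] = 0.109304; exercise = 0.088297; V(1,1) = max -> 0.109304
  V(0,0) = exp(-r*dt) * [p*0.021972 + (1-p)*0.109304] = 0.065261; exercise = 0.000000; V(0,0) = max -> 0.065261

Answer: Price = V(0,0) = 0.0653


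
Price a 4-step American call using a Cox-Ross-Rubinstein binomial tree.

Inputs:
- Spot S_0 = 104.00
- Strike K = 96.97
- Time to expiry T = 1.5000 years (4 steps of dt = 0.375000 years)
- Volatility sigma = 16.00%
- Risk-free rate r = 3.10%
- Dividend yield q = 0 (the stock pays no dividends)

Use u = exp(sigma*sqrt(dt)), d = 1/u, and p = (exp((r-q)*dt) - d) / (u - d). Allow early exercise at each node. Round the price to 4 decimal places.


dt = T/N = 0.375000
u = exp(sigma*sqrt(dt)) = 1.102940; d = 1/u = 0.906667
p = (exp((r-q)*dt) - d) / (u - d) = 0.535099
Discount per step: exp(-r*dt) = 0.988442
Stock lattice S(k, i) with i counting down-moves:
  k=0: S(0,0) = 104.0000
  k=1: S(1,0) = 114.7058; S(1,1) = 94.2934
  k=2: S(2,0) = 126.5136; S(2,1) = 104.0000; S(2,2) = 85.4928
  k=3: S(3,0) = 139.5370; S(3,1) = 114.7058; S(3,2) = 94.2934; S(3,3) = 77.5135
  k=4: S(4,0) = 153.9010; S(4,1) = 126.5136; S(4,2) = 104.0000; S(4,3) = 85.4928; S(4,4) = 70.2790
Terminal payoffs V(N, i) = max(S_T - K, 0):
  V(4,0) = 56.930957; V(4,1) = 29.543634; V(4,2) = 7.030000; V(4,3) = 0.000000; V(4,4) = 0.000000
Backward induction: V(k, i) = exp(-r*dt) * [p * V(k+1, i) + (1-p) * V(k+1, i+1)]; then take max(V_cont, immediate exercise) for American.
  V(3,0) = exp(-r*dt) * [p*56.930957 + (1-p)*29.543634] = 43.687731; exercise = 42.566982; V(3,0) = max -> 43.687731
  V(3,1) = exp(-r*dt) * [p*29.543634 + (1-p)*7.030000] = 18.856538; exercise = 17.735788; V(3,1) = max -> 18.856538
  V(3,2) = exp(-r*dt) * [p*7.030000 + (1-p)*0.000000] = 3.718269; exercise = 0.000000; V(3,2) = max -> 3.718269
  V(3,3) = exp(-r*dt) * [p*0.000000 + (1-p)*0.000000] = 0.000000; exercise = 0.000000; V(3,3) = max -> 0.000000
  V(2,0) = exp(-r*dt) * [p*43.687731 + (1-p)*18.856538] = 31.772179; exercise = 29.543634; V(2,0) = max -> 31.772179
  V(2,1) = exp(-r*dt) * [p*18.856538 + (1-p)*3.718269] = 11.682145; exercise = 7.030000; V(2,1) = max -> 11.682145
  V(2,2) = exp(-r*dt) * [p*3.718269 + (1-p)*0.000000] = 1.966647; exercise = 0.000000; V(2,2) = max -> 1.966647
  V(1,0) = exp(-r*dt) * [p*31.772179 + (1-p)*11.682145] = 22.173038; exercise = 17.735788; V(1,0) = max -> 22.173038
  V(1,1) = exp(-r*dt) * [p*11.682145 + (1-p)*1.966647] = 7.082585; exercise = 0.000000; V(1,1) = max -> 7.082585
  V(0,0) = exp(-r*dt) * [p*22.173038 + (1-p)*7.082585] = 14.982287; exercise = 7.030000; V(0,0) = max -> 14.982287

Answer: Price = V(0,0) = 14.9823


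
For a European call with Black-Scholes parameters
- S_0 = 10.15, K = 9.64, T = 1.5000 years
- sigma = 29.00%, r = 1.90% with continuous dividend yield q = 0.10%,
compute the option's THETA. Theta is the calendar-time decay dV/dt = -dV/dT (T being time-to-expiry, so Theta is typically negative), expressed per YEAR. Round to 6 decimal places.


Answer: Theta = -0.527562

Derivation:
d1 = 0.3987532711; d2 = 0.0435772584
phi(d1) = 0.3684535530; exp(-qT) = 0.9985011244; exp(-rT) = 0.9719022941
Theta = -S*exp(-qT)*phi(d1)*sigma/(2*sqrt(T)) - r*K*exp(-rT)*N(d2) + q*S*exp(-qT)*N(d1)
N(d1) = 0.6549624942; N(d2) = 0.5173793102; sqrt(T) = 1.2247448714
Term 1 = -10.1500 * 0.9985011244 * 0.3684535530 * 0.2900 / (2 * 1.2247448714) = -0.4420991928
Term 2 = -0.0190 * 9.6400 * 0.9719022941 * 0.5173793102 = -0.0921005661
Term 3 = 0.0010 * 10.1500 * 0.9985011244 * 0.6549624942 = 0.0066379050
Theta = -0.4420991928 + (-0.0921005661) + (0.0066379050) = -0.527562


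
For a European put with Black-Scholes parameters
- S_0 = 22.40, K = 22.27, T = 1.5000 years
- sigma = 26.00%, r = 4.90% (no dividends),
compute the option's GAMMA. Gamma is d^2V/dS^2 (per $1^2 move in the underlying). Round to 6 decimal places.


d1 = 0.4083125977; d2 = 0.0898789311
phi(d1) = 0.3670349801; exp(-qT) = 1.0000000000; exp(-rT) = 0.9291361458
Gamma = exp(-qT) * phi(d1) / (S * sigma * sqrt(T)) = 1.0000000000 * 0.3670349801 / (22.4000 * 0.2600 * 1.2247448714) = 0.051457

Answer: Gamma = 0.051457


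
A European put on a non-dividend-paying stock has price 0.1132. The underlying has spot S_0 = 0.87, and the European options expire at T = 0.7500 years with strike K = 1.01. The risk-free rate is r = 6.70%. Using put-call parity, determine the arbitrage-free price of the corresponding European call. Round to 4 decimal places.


Put-call parity: C - P = S_0 * exp(-qT) - K * exp(-rT).
S_0 * exp(-qT) = 0.8700 * 1.00000000 = 0.87000000
K * exp(-rT) = 1.0100 * 0.95099165 = 0.96050156
C = P + S*exp(-qT) - K*exp(-rT)
C = 0.1132 + 0.87000000 - 0.96050156 = 0.0227

Answer: Call price = 0.0227


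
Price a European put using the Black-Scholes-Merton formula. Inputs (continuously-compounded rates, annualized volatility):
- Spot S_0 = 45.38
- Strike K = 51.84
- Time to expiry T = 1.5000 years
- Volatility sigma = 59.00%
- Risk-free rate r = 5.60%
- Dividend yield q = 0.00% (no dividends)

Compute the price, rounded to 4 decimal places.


d1 = (ln(S/K) + (r - q + 0.5*sigma^2) * T) / (sigma * sqrt(T)) = 0.29336366
d2 = d1 - sigma * sqrt(T) = -0.42923581
exp(-rT) = 0.91943126; exp(-qT) = 1.00000000
P = K * exp(-rT) * N(-d2) - S_0 * exp(-qT) * N(-d1)
N(-d1) = 0.38462210; N(-d2) = 0.66612419
P = 51.8400 * 0.91943126 * 0.66612419 - 45.3800 * 1.00000000 * 0.38462210 = 14.2955

Answer: Price = 14.2955


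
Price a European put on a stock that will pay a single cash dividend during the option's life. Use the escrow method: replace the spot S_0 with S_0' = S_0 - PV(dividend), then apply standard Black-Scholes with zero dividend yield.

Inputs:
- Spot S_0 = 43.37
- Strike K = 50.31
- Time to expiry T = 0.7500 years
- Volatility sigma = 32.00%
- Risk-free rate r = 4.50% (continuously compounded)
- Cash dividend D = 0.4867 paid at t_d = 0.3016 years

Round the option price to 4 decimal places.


PV(D) = D * exp(-r * t_d) = 0.4867 * 0.98651968 = 0.48013913
S_0' = S_0 - PV(D) = 43.3700 - 0.48013913 = 42.88986087
d1 = (ln(S_0'/K) + (r + sigma^2/2)*T) / (sigma*sqrt(T)) = -0.31544402
d2 = d1 - sigma*sqrt(T) = -0.59257214
exp(-rT) = 0.96681318
N(-d1) = 0.62378772; N(-d2) = 0.72326624
P = K * exp(-rT) * N(-d2) - S_0' * N(-d1) = 50.3100 * 0.96681318 * 0.72326624 - 42.88986087 * 0.62378772 = 8.4258

Answer: Price = 8.4258


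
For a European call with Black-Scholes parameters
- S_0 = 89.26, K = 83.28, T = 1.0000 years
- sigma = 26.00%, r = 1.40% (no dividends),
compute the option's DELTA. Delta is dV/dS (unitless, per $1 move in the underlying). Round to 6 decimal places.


d1 = 0.4505578265; d2 = 0.1905578265
phi(d1) = 0.3604364176; exp(-qT) = 1.0000000000; exp(-rT) = 0.9860975443
N(d1) = 0.6738458660
Delta = exp(-qT) * N(d1) = 1.0000000000 * 0.6738458660 = 0.673846

Answer: Delta = 0.673846


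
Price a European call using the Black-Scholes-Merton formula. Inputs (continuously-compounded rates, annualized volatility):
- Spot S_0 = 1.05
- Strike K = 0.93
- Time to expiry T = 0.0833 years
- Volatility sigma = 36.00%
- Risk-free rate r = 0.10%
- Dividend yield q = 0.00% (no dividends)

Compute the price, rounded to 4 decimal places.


d1 = (ln(S/K) + (r - q + 0.5*sigma^2) * T) / (sigma * sqrt(T)) = 1.22078187
d2 = d1 - sigma * sqrt(T) = 1.11687960
exp(-rT) = 0.99991670; exp(-qT) = 1.00000000
C = S_0 * exp(-qT) * N(d1) - K * exp(-rT) * N(d2)
N(d1) = 0.88891569; N(d2) = 0.86797710
C = 1.0500 * 1.00000000 * 0.88891569 - 0.9300 * 0.99991670 * 0.86797710 = 0.1262

Answer: Price = 0.1262


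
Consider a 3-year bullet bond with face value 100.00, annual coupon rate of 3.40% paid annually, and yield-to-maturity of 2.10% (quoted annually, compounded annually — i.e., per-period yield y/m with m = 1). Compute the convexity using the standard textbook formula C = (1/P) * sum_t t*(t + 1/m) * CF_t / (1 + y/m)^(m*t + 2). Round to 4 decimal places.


Answer: Convexity = 11.0226

Derivation:
Coupon per period c = face * coupon_rate / m = 3.400000
Periods per year m = 1; per-period yield y/m = 0.021000
Number of cashflows N = 3
Cashflows (t years, CF_t, discount factor 1/(1+y/m)^(m*t), PV):
  t = 1.0000: CF_t = 3.400000, DF = 0.979432, PV = 3.330069
  t = 2.0000: CF_t = 3.400000, DF = 0.959287, PV = 3.261575
  t = 3.0000: CF_t = 103.400000, DF = 0.939556, PV = 97.150114
Price P = sum_t PV_t = 103.741758
Convexity numerator sum_t t*(t + 1/m) * CF_t / (1+y/m)^(m*t + 2):
  t = 1.0000: term = 6.388982
  t = 2.0000: term = 18.772720
  t = 3.0000: term = 1118.337980
Convexity = (1/P) * sum = 1143.499682 / 103.741758 = 11.022559


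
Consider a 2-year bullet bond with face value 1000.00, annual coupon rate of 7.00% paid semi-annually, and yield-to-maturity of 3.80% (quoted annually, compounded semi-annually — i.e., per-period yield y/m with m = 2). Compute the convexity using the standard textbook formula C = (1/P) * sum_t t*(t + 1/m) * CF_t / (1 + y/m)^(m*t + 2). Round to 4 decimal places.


Coupon per period c = face * coupon_rate / m = 35.000000
Periods per year m = 2; per-period yield y/m = 0.019000
Number of cashflows N = 4
Cashflows (t years, CF_t, discount factor 1/(1+y/m)^(m*t), PV):
  t = 0.5000: CF_t = 35.000000, DF = 0.981354, PV = 34.347399
  t = 1.0000: CF_t = 35.000000, DF = 0.963056, PV = 33.706967
  t = 1.5000: CF_t = 35.000000, DF = 0.945099, PV = 33.078476
  t = 2.0000: CF_t = 1035.000000, DF = 0.927477, PV = 959.938950
Price P = sum_t PV_t = 1061.071792
Convexity numerator sum_t t*(t + 1/m) * CF_t / (1+y/m)^(m*t + 2):
  t = 0.5000: term = 16.539238
  t = 1.0000: term = 48.692555
  t = 1.5000: term = 95.569294
  t = 2.0000: term = 4622.375792
Convexity = (1/P) * sum = 4783.176880 / 1061.071792 = 4.507873

Answer: Convexity = 4.5079


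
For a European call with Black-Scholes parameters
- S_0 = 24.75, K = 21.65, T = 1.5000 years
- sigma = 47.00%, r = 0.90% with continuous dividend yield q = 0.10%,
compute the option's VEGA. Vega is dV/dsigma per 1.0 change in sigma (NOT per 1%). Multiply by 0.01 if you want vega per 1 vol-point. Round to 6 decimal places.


d1 = 0.5411375121; d2 = -0.0344925774
phi(d1) = 0.3446060368; exp(-qT) = 0.9985011244; exp(-rT) = 0.9865907163
Vega = S * exp(-qT) * phi(d1) * sqrt(T) = 24.7500 * 0.9985011244 * 0.3446060368 * 1.2247448714 = 10.430191

Answer: Vega = 10.430191


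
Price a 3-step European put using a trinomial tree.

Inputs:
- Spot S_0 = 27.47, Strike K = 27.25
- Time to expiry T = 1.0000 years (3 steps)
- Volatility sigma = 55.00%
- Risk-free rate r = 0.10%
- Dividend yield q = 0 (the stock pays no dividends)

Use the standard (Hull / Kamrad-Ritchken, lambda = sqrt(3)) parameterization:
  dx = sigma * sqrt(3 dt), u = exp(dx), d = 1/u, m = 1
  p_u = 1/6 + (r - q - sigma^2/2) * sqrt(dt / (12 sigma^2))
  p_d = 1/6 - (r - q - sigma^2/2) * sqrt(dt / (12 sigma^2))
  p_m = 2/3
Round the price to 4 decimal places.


dt = T/N = 0.333333; dx = sigma*sqrt(3*dt) = 0.550000
u = exp(dx) = 1.733253; d = 1/u = 0.576950
p_u = 0.121136, p_m = 0.666667, p_d = 0.212197
Discount per step: exp(-r*dt) = 0.999667
Stock lattice S(k, j) with j the centered position index:
  k=0: S(0,+0) = 27.4700
  k=1: S(1,-1) = 15.8488; S(1,+0) = 27.4700; S(1,+1) = 47.6125
  k=2: S(2,-2) = 9.1440; S(2,-1) = 15.8488; S(2,+0) = 27.4700; S(2,+1) = 47.6125; S(2,+2) = 82.5244
  k=3: S(3,-3) = 5.2756; S(3,-2) = 9.1440; S(3,-1) = 15.8488; S(3,+0) = 27.4700; S(3,+1) = 47.6125; S(3,+2) = 82.5244; S(3,+3) = 143.0357
Terminal payoffs V(N, j) = max(K - S_T, 0):
  V(3,-3) = 21.974389; V(3,-2) = 18.106031; V(3,-1) = 11.401189; V(3,+0) = 0.000000; V(3,+1) = 0.000000; V(3,+2) = 0.000000; V(3,+3) = 0.000000
Backward induction: V(k, j) = exp(-r*dt) * [p_u * V(k+1, j+1) + p_m * V(k+1, j) + p_d * V(k+1, j-1)]
  V(2,-2) = exp(-r*dt) * [p_u*11.401189 + p_m*18.106031 + p_d*21.974389] = 18.108648
  V(2,-1) = exp(-r*dt) * [p_u*0.000000 + p_m*11.401189 + p_d*18.106031] = 11.439024
  V(2,+0) = exp(-r*dt) * [p_u*0.000000 + p_m*0.000000 + p_d*11.401189] = 2.418491
  V(2,+1) = exp(-r*dt) * [p_u*0.000000 + p_m*0.000000 + p_d*0.000000] = 0.000000
  V(2,+2) = exp(-r*dt) * [p_u*0.000000 + p_m*0.000000 + p_d*0.000000] = 0.000000
  V(1,-1) = exp(-r*dt) * [p_u*2.418491 + p_m*11.439024 + p_d*18.108648] = 11.757663
  V(1,+0) = exp(-r*dt) * [p_u*0.000000 + p_m*2.418491 + p_d*11.439024] = 4.038307
  V(1,+1) = exp(-r*dt) * [p_u*0.000000 + p_m*0.000000 + p_d*2.418491] = 0.513026
  V(0,+0) = exp(-r*dt) * [p_u*0.513026 + p_m*4.038307 + p_d*11.757663] = 5.247542

Answer: Price = V(0,0) = 5.2475


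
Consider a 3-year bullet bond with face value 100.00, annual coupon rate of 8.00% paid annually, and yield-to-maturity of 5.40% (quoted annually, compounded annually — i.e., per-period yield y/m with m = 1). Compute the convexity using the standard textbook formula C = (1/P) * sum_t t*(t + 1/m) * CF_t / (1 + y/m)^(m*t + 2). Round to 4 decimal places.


Answer: Convexity = 9.8001

Derivation:
Coupon per period c = face * coupon_rate / m = 8.000000
Periods per year m = 1; per-period yield y/m = 0.054000
Number of cashflows N = 3
Cashflows (t years, CF_t, discount factor 1/(1+y/m)^(m*t), PV):
  t = 1.0000: CF_t = 8.000000, DF = 0.948767, PV = 7.590133
  t = 2.0000: CF_t = 8.000000, DF = 0.900158, PV = 7.201265
  t = 3.0000: CF_t = 108.000000, DF = 0.854040, PV = 92.236311
Price P = sum_t PV_t = 107.027708
Convexity numerator sum_t t*(t + 1/m) * CF_t / (1+y/m)^(m*t + 2):
  t = 1.0000: term = 13.664639
  t = 2.0000: term = 38.893658
  t = 3.0000: term = 996.327109
Convexity = (1/P) * sum = 1048.885406 / 107.027708 = 9.800130


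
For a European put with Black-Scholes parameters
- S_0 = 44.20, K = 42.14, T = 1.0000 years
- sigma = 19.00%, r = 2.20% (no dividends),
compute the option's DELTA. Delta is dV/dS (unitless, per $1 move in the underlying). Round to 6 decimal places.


d1 = 0.4619862143; d2 = 0.2719862143
phi(d1) = 0.3585618303; exp(-qT) = 1.0000000000; exp(-rT) = 0.9782402351
N(-d1) = 0.3220456033
Delta = -exp(-qT) * N(-d1) = -1.0000000000 * 0.3220456033 = -0.322046

Answer: Delta = -0.322046


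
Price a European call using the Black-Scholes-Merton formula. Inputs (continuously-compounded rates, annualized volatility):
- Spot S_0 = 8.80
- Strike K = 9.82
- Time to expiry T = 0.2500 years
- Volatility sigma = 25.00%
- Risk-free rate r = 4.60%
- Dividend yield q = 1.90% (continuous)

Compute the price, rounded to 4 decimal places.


Answer: Price = 0.1328

Derivation:
d1 = (ln(S/K) + (r - q + 0.5*sigma^2) * T) / (sigma * sqrt(T)) = -0.76085521
d2 = d1 - sigma * sqrt(T) = -0.88585521
exp(-rT) = 0.98856587; exp(-qT) = 0.99526126
C = S_0 * exp(-qT) * N(d1) - K * exp(-rT) * N(d2)
N(d1) = 0.22337178; N(d2) = 0.18784778
C = 8.8000 * 0.99526126 * 0.22337178 - 9.8200 * 0.98856587 * 0.18784778 = 0.1328


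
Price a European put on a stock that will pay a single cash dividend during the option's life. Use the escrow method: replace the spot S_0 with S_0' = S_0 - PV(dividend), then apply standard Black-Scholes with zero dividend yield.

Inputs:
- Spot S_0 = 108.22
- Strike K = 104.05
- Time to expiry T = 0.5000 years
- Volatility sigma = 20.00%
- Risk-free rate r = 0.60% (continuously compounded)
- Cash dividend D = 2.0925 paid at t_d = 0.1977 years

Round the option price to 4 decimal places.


Answer: Price = 4.7960

Derivation:
PV(D) = D * exp(-r * t_d) = 2.0925 * 0.99881450 = 2.09001935
S_0' = S_0 - PV(D) = 108.2200 - 2.09001935 = 106.12998065
d1 = (ln(S_0'/K) + (r + sigma^2/2)*T) / (sigma*sqrt(T)) = 0.23188169
d2 = d1 - sigma*sqrt(T) = 0.09046033
exp(-rT) = 0.99700450
N(-d1) = 0.40831495; N(-d2) = 0.46396071
P = K * exp(-rT) * N(-d2) - S_0' * N(-d1) = 104.0500 * 0.99700450 * 0.46396071 - 106.12998065 * 0.40831495 = 4.7960


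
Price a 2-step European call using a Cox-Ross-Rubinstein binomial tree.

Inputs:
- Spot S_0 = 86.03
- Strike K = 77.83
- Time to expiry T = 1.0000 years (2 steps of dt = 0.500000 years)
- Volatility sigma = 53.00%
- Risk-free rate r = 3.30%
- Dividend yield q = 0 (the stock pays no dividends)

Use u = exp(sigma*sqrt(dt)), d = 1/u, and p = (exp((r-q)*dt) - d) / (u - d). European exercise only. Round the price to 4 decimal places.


dt = T/N = 0.500000
u = exp(sigma*sqrt(dt)) = 1.454652; d = 1/u = 0.687450
p = (exp((r-q)*dt) - d) / (u - d) = 0.429075
Discount per step: exp(-r*dt) = 0.983635
Stock lattice S(k, i) with i counting down-moves:
  k=0: S(0,0) = 86.0300
  k=1: S(1,0) = 125.1437; S(1,1) = 59.1413
  k=2: S(2,0) = 182.0405; S(2,1) = 86.0300; S(2,2) = 40.6567
Terminal payoffs V(N, i) = max(S_T - K, 0):
  V(2,0) = 104.210513; V(2,1) = 8.200000; V(2,2) = 0.000000
Backward induction: V(k, i) = exp(-r*dt) * [p * V(k+1, i) + (1-p) * V(k+1, i+1)].
  V(1,0) = exp(-r*dt) * [p*104.210513 + (1-p)*8.200000] = 48.587357
  V(1,1) = exp(-r*dt) * [p*8.200000 + (1-p)*0.000000] = 3.460836
  V(0,0) = exp(-r*dt) * [p*48.587357 + (1-p)*3.460836] = 22.449995

Answer: Price = V(0,0) = 22.4500


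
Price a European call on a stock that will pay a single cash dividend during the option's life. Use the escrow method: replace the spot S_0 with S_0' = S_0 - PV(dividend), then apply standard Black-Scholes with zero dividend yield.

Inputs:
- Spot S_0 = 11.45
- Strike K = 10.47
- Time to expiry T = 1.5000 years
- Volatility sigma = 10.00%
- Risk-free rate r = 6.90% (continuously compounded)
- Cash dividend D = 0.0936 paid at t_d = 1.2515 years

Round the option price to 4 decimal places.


Answer: Price = 1.9595

Derivation:
PV(D) = D * exp(-r * t_d) = 0.0936 * 0.91726992 = 0.08585646
S_0' = S_0 - PV(D) = 11.4500 - 0.08585646 = 11.36414354
d1 = (ln(S_0'/K) + (r + sigma^2/2)*T) / (sigma*sqrt(T)) = 1.57542256
d2 = d1 - sigma*sqrt(T) = 1.45294807
exp(-rT) = 0.90167602
N(d1) = 0.94242053; N(d2) = 0.92688091
C = S_0' * N(d1) - K * exp(-rT) * N(d2) = 11.36414354 * 0.94242053 - 10.4700 * 0.90167602 * 0.92688091 = 1.9595


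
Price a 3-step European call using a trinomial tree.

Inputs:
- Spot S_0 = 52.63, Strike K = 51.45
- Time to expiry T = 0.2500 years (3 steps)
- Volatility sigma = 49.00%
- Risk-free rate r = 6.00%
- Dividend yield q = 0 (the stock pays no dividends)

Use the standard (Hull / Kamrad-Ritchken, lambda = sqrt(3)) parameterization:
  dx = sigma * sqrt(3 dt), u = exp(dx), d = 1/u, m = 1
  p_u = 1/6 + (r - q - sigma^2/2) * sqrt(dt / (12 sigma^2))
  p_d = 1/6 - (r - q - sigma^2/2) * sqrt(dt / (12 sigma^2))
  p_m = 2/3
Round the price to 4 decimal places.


dt = T/N = 0.083333; dx = sigma*sqrt(3*dt) = 0.245000
u = exp(dx) = 1.277621; d = 1/u = 0.782705
p_u = 0.156454, p_m = 0.666667, p_d = 0.176879
Discount per step: exp(-r*dt) = 0.995012
Stock lattice S(k, j) with j the centered position index:
  k=0: S(0,+0) = 52.6300
  k=1: S(1,-1) = 41.1937; S(1,+0) = 52.6300; S(1,+1) = 67.2412
  k=2: S(2,-2) = 32.2425; S(2,-1) = 41.1937; S(2,+0) = 52.6300; S(2,+1) = 67.2412; S(2,+2) = 85.9088
  k=3: S(3,-3) = 25.2364; S(3,-2) = 32.2425; S(3,-1) = 41.1937; S(3,+0) = 52.6300; S(3,+1) = 67.2412; S(3,+2) = 85.9088; S(3,+3) = 109.7589
Terminal payoffs V(N, j) = max(S_T - K, 0):
  V(3,-3) = 0.000000; V(3,-2) = 0.000000; V(3,-1) = 0.000000; V(3,+0) = 1.180000; V(3,+1) = 15.791210; V(3,+2) = 34.458803; V(3,+3) = 58.308917
Backward induction: V(k, j) = exp(-r*dt) * [p_u * V(k+1, j+1) + p_m * V(k+1, j) + p_d * V(k+1, j-1)]
  V(2,-2) = exp(-r*dt) * [p_u*0.000000 + p_m*0.000000 + p_d*0.000000] = 0.000000
  V(2,-1) = exp(-r*dt) * [p_u*1.180000 + p_m*0.000000 + p_d*0.000000] = 0.183695
  V(2,+0) = exp(-r*dt) * [p_u*15.791210 + p_m*1.180000 + p_d*0.000000] = 3.241020
  V(2,+1) = exp(-r*dt) * [p_u*34.458803 + p_m*15.791210 + p_d*1.180000] = 16.046975
  V(2,+2) = exp(-r*dt) * [p_u*58.308917 + p_m*34.458803 + p_d*15.791210] = 34.714334
  V(1,-1) = exp(-r*dt) * [p_u*3.241020 + p_m*0.183695 + p_d*0.000000] = 0.626394
  V(1,+0) = exp(-r*dt) * [p_u*16.046975 + p_m*3.241020 + p_d*0.183695] = 4.680327
  V(1,+1) = exp(-r*dt) * [p_u*34.714334 + p_m*16.046975 + p_d*3.241020] = 16.619148
  V(0,+0) = exp(-r*dt) * [p_u*16.619148 + p_m*4.680327 + p_d*0.626394] = 5.802064

Answer: Price = V(0,0) = 5.8021


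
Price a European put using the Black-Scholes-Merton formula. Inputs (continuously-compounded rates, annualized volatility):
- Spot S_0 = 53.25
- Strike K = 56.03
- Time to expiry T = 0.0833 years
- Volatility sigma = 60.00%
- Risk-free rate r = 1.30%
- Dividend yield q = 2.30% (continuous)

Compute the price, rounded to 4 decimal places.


d1 = (ln(S/K) + (r - q + 0.5*sigma^2) * T) / (sigma * sqrt(T)) = -0.21209427
d2 = d1 - sigma * sqrt(T) = -0.38526470
exp(-rT) = 0.99891769; exp(-qT) = 0.99808593
P = K * exp(-rT) * N(-d2) - S_0 * exp(-qT) * N(-d1)
N(-d1) = 0.58398325; N(-d2) = 0.64997935
P = 56.0300 * 0.99891769 * 0.64997935 - 53.2500 * 0.99808593 * 0.58398325 = 5.3413

Answer: Price = 5.3413


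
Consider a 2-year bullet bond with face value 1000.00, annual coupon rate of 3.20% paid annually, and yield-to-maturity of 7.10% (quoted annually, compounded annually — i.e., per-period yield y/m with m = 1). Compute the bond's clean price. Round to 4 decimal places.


Coupon per period c = face * coupon_rate / m = 32.000000
Periods per year m = 1; per-period yield y/m = 0.071000
Number of cashflows N = 2
Cashflows (t years, CF_t, discount factor 1/(1+y/m)^(m*t), PV):
  t = 1.0000: CF_t = 32.000000, DF = 0.933707, PV = 29.878618
  t = 2.0000: CF_t = 1032.000000, DF = 0.871808, PV = 899.706288
Price P = sum_t PV_t = 929.584906

Answer: Price = 929.5849


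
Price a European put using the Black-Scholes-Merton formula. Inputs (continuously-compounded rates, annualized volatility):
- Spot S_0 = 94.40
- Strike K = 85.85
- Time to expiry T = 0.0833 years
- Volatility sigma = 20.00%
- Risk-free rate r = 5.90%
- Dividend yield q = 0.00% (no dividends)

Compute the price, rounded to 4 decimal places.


d1 = (ln(S/K) + (r - q + 0.5*sigma^2) * T) / (sigma * sqrt(T)) = 1.75873298
d2 = d1 - sigma * sqrt(T) = 1.70100950
exp(-rT) = 0.99509736; exp(-qT) = 1.00000000
P = K * exp(-rT) * N(-d2) - S_0 * exp(-qT) * N(-d1)
N(-d1) = 0.03931144; N(-d2) = 0.04447060
P = 85.8500 * 0.99509736 * 0.04447060 - 94.4000 * 1.00000000 * 0.03931144 = 0.0881

Answer: Price = 0.0881


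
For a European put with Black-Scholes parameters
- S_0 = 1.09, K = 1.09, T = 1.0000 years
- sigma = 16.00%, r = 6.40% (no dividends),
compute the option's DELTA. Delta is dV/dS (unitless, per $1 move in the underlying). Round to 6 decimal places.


d1 = 0.4800000000; d2 = 0.3200000000
phi(d1) = 0.3555325285; exp(-qT) = 1.0000000000; exp(-rT) = 0.9380049995
N(-d1) = 0.3156136965
Delta = -exp(-qT) * N(-d1) = -1.0000000000 * 0.3156136965 = -0.315614

Answer: Delta = -0.315614


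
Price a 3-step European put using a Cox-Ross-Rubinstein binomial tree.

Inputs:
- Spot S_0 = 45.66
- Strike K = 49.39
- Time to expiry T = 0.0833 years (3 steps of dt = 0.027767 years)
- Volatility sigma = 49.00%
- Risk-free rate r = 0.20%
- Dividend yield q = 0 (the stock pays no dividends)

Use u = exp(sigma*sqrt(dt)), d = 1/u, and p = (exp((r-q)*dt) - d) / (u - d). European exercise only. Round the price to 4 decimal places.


dt = T/N = 0.027767
u = exp(sigma*sqrt(dt)) = 1.085076; d = 1/u = 0.921594
p = (exp((r-q)*dt) - d) / (u - d) = 0.479938
Discount per step: exp(-r*dt) = 0.999944
Stock lattice S(k, i) with i counting down-moves:
  k=0: S(0,0) = 45.6600
  k=1: S(1,0) = 49.5446; S(1,1) = 42.0800
  k=2: S(2,0) = 53.7597; S(2,1) = 45.6600; S(2,2) = 38.7807
  k=3: S(3,0) = 58.3333; S(3,1) = 49.5446; S(3,2) = 42.0800; S(3,3) = 35.7400
Terminal payoffs V(N, i) = max(K - S_T, 0):
  V(3,0) = 0.000000; V(3,1) = 0.000000; V(3,2) = 7.310011; V(3,3) = 13.649959
Backward induction: V(k, i) = exp(-r*dt) * [p * V(k+1, i) + (1-p) * V(k+1, i+1)].
  V(2,0) = exp(-r*dt) * [p*0.000000 + (1-p)*0.000000] = 0.000000
  V(2,1) = exp(-r*dt) * [p*0.000000 + (1-p)*7.310011] = 3.801444
  V(2,2) = exp(-r*dt) * [p*7.310011 + (1-p)*13.649959] = 10.606585
  V(1,0) = exp(-r*dt) * [p*0.000000 + (1-p)*3.801444] = 1.976875
  V(1,1) = exp(-r*dt) * [p*3.801444 + (1-p)*10.606585] = 7.340129
  V(0,0) = exp(-r*dt) * [p*1.976875 + (1-p)*7.340129] = 4.765833

Answer: Price = V(0,0) = 4.7658


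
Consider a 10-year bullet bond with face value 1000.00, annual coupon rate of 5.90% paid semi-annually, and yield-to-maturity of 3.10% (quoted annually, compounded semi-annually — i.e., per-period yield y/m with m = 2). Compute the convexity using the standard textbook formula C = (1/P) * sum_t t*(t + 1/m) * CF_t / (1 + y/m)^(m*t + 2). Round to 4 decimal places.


Coupon per period c = face * coupon_rate / m = 29.500000
Periods per year m = 2; per-period yield y/m = 0.015500
Number of cashflows N = 20
Cashflows (t years, CF_t, discount factor 1/(1+y/m)^(m*t), PV):
  t = 0.5000: CF_t = 29.500000, DF = 0.984737, PV = 29.049729
  t = 1.0000: CF_t = 29.500000, DF = 0.969706, PV = 28.606331
  t = 1.5000: CF_t = 29.500000, DF = 0.954905, PV = 28.169701
  t = 2.0000: CF_t = 29.500000, DF = 0.940330, PV = 27.739735
  t = 2.5000: CF_t = 29.500000, DF = 0.925977, PV = 27.316332
  t = 3.0000: CF_t = 29.500000, DF = 0.911844, PV = 26.899391
  t = 3.5000: CF_t = 29.500000, DF = 0.897926, PV = 26.488814
  t = 4.0000: CF_t = 29.500000, DF = 0.884220, PV = 26.084505
  t = 4.5000: CF_t = 29.500000, DF = 0.870724, PV = 25.686366
  t = 5.0000: CF_t = 29.500000, DF = 0.857434, PV = 25.294304
  t = 5.5000: CF_t = 29.500000, DF = 0.844347, PV = 24.908227
  t = 6.0000: CF_t = 29.500000, DF = 0.831459, PV = 24.528042
  t = 6.5000: CF_t = 29.500000, DF = 0.818768, PV = 24.153660
  t = 7.0000: CF_t = 29.500000, DF = 0.806271, PV = 23.784993
  t = 7.5000: CF_t = 29.500000, DF = 0.793964, PV = 23.421953
  t = 8.0000: CF_t = 29.500000, DF = 0.781846, PV = 23.064454
  t = 8.5000: CF_t = 29.500000, DF = 0.769912, PV = 22.712411
  t = 9.0000: CF_t = 29.500000, DF = 0.758161, PV = 22.365742
  t = 9.5000: CF_t = 29.500000, DF = 0.746589, PV = 22.024365
  t = 10.0000: CF_t = 1029.500000, DF = 0.735193, PV = 756.881336
Price P = sum_t PV_t = 1239.180391
Convexity numerator sum_t t*(t + 1/m) * CF_t / (1+y/m)^(m*t + 2):
  t = 0.5000: term = 14.084850
  t = 1.0000: term = 41.609602
  t = 1.5000: term = 81.948995
  t = 2.0000: term = 134.496956
  t = 2.5000: term = 198.666109
  t = 3.0000: term = 273.887299
  t = 3.5000: term = 359.609124
  t = 4.0000: term = 455.297477
  t = 4.5000: term = 560.435102
  t = 5.0000: term = 674.521158
  t = 5.5000: term = 797.070792
  t = 6.0000: term = 927.614726
  t = 6.5000: term = 1065.698849
  t = 7.0000: term = 1210.883818
  t = 7.5000: term = 1362.744678
  t = 8.0000: term = 1520.870477
  t = 8.5000: term = 1684.863896
  t = 9.0000: term = 1854.340894
  t = 9.5000: term = 2028.930350
  t = 10.0000: term = 77065.010111
Convexity = (1/P) * sum = 92312.585263 / 1239.180391 = 74.494873

Answer: Convexity = 74.4949


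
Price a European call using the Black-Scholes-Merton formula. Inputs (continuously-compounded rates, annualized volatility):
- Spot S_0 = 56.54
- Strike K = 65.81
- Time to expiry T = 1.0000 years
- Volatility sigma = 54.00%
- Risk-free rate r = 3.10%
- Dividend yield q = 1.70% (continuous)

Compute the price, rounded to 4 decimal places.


d1 = (ln(S/K) + (r - q + 0.5*sigma^2) * T) / (sigma * sqrt(T)) = 0.01477139
d2 = d1 - sigma * sqrt(T) = -0.52522861
exp(-rT) = 0.96947557; exp(-qT) = 0.98314368
C = S_0 * exp(-qT) * N(d1) - K * exp(-rT) * N(d2)
N(d1) = 0.50589272; N(d2) = 0.29971214
C = 56.5400 * 0.98314368 * 0.50589272 - 65.8100 * 0.96947557 * 0.29971214 = 8.9990

Answer: Price = 8.9990


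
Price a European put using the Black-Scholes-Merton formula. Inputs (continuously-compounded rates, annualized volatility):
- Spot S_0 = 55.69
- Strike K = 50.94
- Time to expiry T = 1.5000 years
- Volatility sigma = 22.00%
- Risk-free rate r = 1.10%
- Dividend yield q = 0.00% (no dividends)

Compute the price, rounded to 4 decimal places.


Answer: Price = 3.3044

Derivation:
d1 = (ln(S/K) + (r - q + 0.5*sigma^2) * T) / (sigma * sqrt(T)) = 0.52683376
d2 = d1 - sigma * sqrt(T) = 0.25738989
exp(-rT) = 0.98363538; exp(-qT) = 1.00000000
P = K * exp(-rT) * N(-d2) - S_0 * exp(-qT) * N(-d1)
N(-d1) = 0.29915452; N(-d2) = 0.39843890
P = 50.9400 * 0.98363538 * 0.39843890 - 55.6900 * 1.00000000 * 0.29915452 = 3.3044


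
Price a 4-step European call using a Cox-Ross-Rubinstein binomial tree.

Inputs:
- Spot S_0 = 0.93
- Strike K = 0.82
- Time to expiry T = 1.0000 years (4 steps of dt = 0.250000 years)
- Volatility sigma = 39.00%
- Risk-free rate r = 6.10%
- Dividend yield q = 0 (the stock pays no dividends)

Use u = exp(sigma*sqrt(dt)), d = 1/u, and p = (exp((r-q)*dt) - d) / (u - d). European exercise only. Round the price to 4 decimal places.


Answer: Price = V(0,0) = 0.2299

Derivation:
dt = T/N = 0.250000
u = exp(sigma*sqrt(dt)) = 1.215311; d = 1/u = 0.822835
p = (exp((r-q)*dt) - d) / (u - d) = 0.490558
Discount per step: exp(-r*dt) = 0.984866
Stock lattice S(k, i) with i counting down-moves:
  k=0: S(0,0) = 0.9300
  k=1: S(1,0) = 1.1302; S(1,1) = 0.7652
  k=2: S(2,0) = 1.3736; S(2,1) = 0.9300; S(2,2) = 0.6297
  k=3: S(3,0) = 1.6693; S(3,1) = 1.1302; S(3,2) = 0.7652; S(3,3) = 0.5181
  k=4: S(4,0) = 2.0288; S(4,1) = 1.3736; S(4,2) = 0.9300; S(4,3) = 0.6297; S(4,4) = 0.4263
Terminal payoffs V(N, i) = max(S_T - K, 0):
  V(4,0) = 1.208769; V(4,1) = 0.553592; V(4,2) = 0.110000; V(4,3) = 0.000000; V(4,4) = 0.000000
Backward induction: V(k, i) = exp(-r*dt) * [p * V(k+1, i) + (1-p) * V(k+1, i+1)].
  V(3,0) = exp(-r*dt) * [p*1.208769 + (1-p)*0.553592] = 0.861752
  V(3,1) = exp(-r*dt) * [p*0.553592 + (1-p)*0.110000] = 0.322649
  V(3,2) = exp(-r*dt) * [p*0.110000 + (1-p)*0.000000] = 0.053145
  V(3,3) = exp(-r*dt) * [p*0.000000 + (1-p)*0.000000] = 0.000000
  V(2,0) = exp(-r*dt) * [p*0.861752 + (1-p)*0.322649] = 0.578225
  V(2,1) = exp(-r*dt) * [p*0.322649 + (1-p)*0.053145] = 0.182547
  V(2,2) = exp(-r*dt) * [p*0.053145 + (1-p)*0.000000] = 0.025676
  V(1,0) = exp(-r*dt) * [p*0.578225 + (1-p)*0.182547] = 0.370949
  V(1,1) = exp(-r*dt) * [p*0.182547 + (1-p)*0.025676] = 0.101077
  V(0,0) = exp(-r*dt) * [p*0.370949 + (1-p)*0.101077] = 0.229932


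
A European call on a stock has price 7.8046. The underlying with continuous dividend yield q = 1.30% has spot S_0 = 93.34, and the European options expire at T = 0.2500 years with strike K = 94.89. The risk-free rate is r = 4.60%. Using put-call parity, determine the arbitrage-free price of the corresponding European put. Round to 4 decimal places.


Put-call parity: C - P = S_0 * exp(-qT) - K * exp(-rT).
S_0 * exp(-qT) = 93.3400 * 0.99675528 = 93.03713742
K * exp(-rT) = 94.8900 * 0.98856587 = 93.80501562
P = C - S*exp(-qT) + K*exp(-rT)
P = 7.8046 - 93.03713742 + 93.80501562 = 8.5725

Answer: Put price = 8.5725


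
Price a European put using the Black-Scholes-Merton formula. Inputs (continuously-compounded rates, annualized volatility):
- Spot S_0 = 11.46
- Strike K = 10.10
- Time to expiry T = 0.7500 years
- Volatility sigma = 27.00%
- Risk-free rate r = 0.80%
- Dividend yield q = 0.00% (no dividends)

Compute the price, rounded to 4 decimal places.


Answer: Price = 0.4454

Derivation:
d1 = (ln(S/K) + (r - q + 0.5*sigma^2) * T) / (sigma * sqrt(T)) = 0.68283339
d2 = d1 - sigma * sqrt(T) = 0.44900653
exp(-rT) = 0.99401796; exp(-qT) = 1.00000000
P = K * exp(-rT) * N(-d2) - S_0 * exp(-qT) * N(-d1)
N(-d1) = 0.24735606; N(-d2) = 0.32671347
P = 10.1000 * 0.99401796 * 0.32671347 - 11.4600 * 1.00000000 * 0.24735606 = 0.4454


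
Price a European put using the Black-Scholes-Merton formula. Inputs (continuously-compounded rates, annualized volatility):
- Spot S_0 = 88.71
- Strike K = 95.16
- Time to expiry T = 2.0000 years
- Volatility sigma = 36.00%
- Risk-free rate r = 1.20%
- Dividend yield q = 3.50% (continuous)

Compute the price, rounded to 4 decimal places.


d1 = (ln(S/K) + (r - q + 0.5*sigma^2) * T) / (sigma * sqrt(T)) = 0.02634550
d2 = d1 - sigma * sqrt(T) = -0.48277139
exp(-rT) = 0.97628571; exp(-qT) = 0.93239382
P = K * exp(-rT) * N(-d2) - S_0 * exp(-qT) * N(-d1)
N(-d1) = 0.48949088; N(-d2) = 0.68537096
P = 95.1600 * 0.97628571 * 0.68537096 - 88.7100 * 0.93239382 * 0.48949088 = 23.1862

Answer: Price = 23.1862


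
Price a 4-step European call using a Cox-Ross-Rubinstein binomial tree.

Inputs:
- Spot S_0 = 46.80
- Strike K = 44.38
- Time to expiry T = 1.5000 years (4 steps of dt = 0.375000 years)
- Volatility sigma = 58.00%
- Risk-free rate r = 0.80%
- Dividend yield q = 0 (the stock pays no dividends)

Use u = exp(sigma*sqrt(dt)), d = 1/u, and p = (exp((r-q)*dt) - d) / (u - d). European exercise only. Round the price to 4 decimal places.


dt = T/N = 0.375000
u = exp(sigma*sqrt(dt)) = 1.426432; d = 1/u = 0.701050
p = (exp((r-q)*dt) - d) / (u - d) = 0.416270
Discount per step: exp(-r*dt) = 0.997004
Stock lattice S(k, i) with i counting down-moves:
  k=0: S(0,0) = 46.8000
  k=1: S(1,0) = 66.7570; S(1,1) = 32.8091
  k=2: S(2,0) = 95.2243; S(2,1) = 46.8000; S(2,2) = 23.0009
  k=3: S(3,0) = 135.8310; S(3,1) = 66.7570; S(3,2) = 32.8091; S(3,3) = 16.1247
  k=4: S(4,0) = 193.7536; S(4,1) = 95.2243; S(4,2) = 46.8000; S(4,3) = 23.0009; S(4,4) = 11.3043
Terminal payoffs V(N, i) = max(S_T - K, 0):
  V(4,0) = 149.373601; V(4,1) = 50.844306; V(4,2) = 2.420000; V(4,3) = 0.000000; V(4,4) = 0.000000
Backward induction: V(k, i) = exp(-r*dt) * [p * V(k+1, i) + (1-p) * V(k+1, i+1)].
  V(3,0) = exp(-r*dt) * [p*149.373601 + (1-p)*50.844306] = 91.583910
  V(3,1) = exp(-r*dt) * [p*50.844306 + (1-p)*2.420000] = 22.509944
  V(3,2) = exp(-r*dt) * [p*2.420000 + (1-p)*0.000000] = 1.004355
  V(3,3) = exp(-r*dt) * [p*0.000000 + (1-p)*0.000000] = 0.000000
  V(2,0) = exp(-r*dt) * [p*91.583910 + (1-p)*22.509944] = 51.109789
  V(2,1) = exp(-r*dt) * [p*22.509944 + (1-p)*1.004355] = 9.926657
  V(2,2) = exp(-r*dt) * [p*1.004355 + (1-p)*0.000000] = 0.416830
  V(1,0) = exp(-r*dt) * [p*51.109789 + (1-p)*9.926657] = 26.988862
  V(1,1) = exp(-r*dt) * [p*9.926657 + (1-p)*0.416830] = 4.362377
  V(0,0) = exp(-r*dt) * [p*26.988862 + (1-p)*4.362377] = 13.739818

Answer: Price = V(0,0) = 13.7398


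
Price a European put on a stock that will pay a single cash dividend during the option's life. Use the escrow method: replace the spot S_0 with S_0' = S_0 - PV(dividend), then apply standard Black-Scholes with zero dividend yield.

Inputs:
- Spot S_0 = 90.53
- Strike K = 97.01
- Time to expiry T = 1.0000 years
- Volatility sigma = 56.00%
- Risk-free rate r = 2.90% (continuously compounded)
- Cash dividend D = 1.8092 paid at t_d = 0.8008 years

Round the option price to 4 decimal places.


PV(D) = D * exp(-r * t_d) = 1.8092 * 0.97704438 = 1.76766870
S_0' = S_0 - PV(D) = 90.5300 - 1.76766870 = 88.76233130
d1 = (ln(S_0'/K) + (r + sigma^2/2)*T) / (sigma*sqrt(T)) = 0.17312196
d2 = d1 - sigma*sqrt(T) = -0.38687804
exp(-rT) = 0.97141646
N(-d1) = 0.43127778; N(-d2) = 0.65057675
P = K * exp(-rT) * N(-d2) - S_0' * N(-d1) = 97.0100 * 0.97141646 * 0.65057675 - 88.76233130 * 0.43127778 = 23.0273

Answer: Price = 23.0273


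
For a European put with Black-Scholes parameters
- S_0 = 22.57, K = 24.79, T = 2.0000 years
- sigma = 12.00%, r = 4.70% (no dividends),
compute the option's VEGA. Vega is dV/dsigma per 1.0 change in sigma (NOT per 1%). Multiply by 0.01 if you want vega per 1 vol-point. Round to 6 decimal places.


Answer: Vega = 12.686843

Derivation:
d1 = 0.0859208089; d2 = -0.0837848186
phi(d1) = 0.3974724220; exp(-qT) = 1.0000000000; exp(-rT) = 0.9102827622
Vega = S * exp(-qT) * phi(d1) * sqrt(T) = 22.5700 * 1.0000000000 * 0.3974724220 * 1.4142135624 = 12.686843


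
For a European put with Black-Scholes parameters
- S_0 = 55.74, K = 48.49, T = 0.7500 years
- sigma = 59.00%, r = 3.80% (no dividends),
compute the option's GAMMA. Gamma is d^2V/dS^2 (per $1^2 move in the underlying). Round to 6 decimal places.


Answer: Gamma = 0.011812

Derivation:
d1 = 0.5839612839; d2 = 0.0730062957
phi(d1) = 0.3364035077; exp(-qT) = 1.0000000000; exp(-rT) = 0.9719022941
Gamma = exp(-qT) * phi(d1) / (S * sigma * sqrt(T)) = 1.0000000000 * 0.3364035077 / (55.7400 * 0.5900 * 0.8660254038) = 0.011812


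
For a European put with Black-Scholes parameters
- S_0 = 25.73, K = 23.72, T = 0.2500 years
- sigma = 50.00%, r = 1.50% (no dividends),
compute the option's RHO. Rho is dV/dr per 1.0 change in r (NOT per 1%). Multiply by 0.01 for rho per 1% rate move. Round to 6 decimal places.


d1 = 0.4653562087; d2 = 0.2153562087
phi(d1) = 0.3580019901; exp(-qT) = 1.0000000000; exp(-rT) = 0.9962570225
N(-d2) = 0.4147448047
Rho = -K*T*exp(-rT)*N(-d2) = -23.7200 * 0.2500 * 0.9962570225 * 0.4147448047 = -2.450231

Answer: Rho = -2.450231


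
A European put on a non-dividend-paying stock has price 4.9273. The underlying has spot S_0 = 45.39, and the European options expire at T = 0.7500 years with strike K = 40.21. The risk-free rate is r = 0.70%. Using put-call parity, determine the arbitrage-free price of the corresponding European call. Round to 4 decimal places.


Put-call parity: C - P = S_0 * exp(-qT) - K * exp(-rT).
S_0 * exp(-qT) = 45.3900 * 1.00000000 = 45.39000000
K * exp(-rT) = 40.2100 * 0.99476376 = 39.99945068
C = P + S*exp(-qT) - K*exp(-rT)
C = 4.9273 + 45.39000000 - 39.99945068 = 10.3178

Answer: Call price = 10.3178


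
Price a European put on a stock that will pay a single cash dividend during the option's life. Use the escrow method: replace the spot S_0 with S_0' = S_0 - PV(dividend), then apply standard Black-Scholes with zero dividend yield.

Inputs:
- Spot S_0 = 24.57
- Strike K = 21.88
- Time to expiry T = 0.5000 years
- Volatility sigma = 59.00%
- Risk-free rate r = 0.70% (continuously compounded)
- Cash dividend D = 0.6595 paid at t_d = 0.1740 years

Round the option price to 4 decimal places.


Answer: Price = 2.8136

Derivation:
PV(D) = D * exp(-r * t_d) = 0.6595 * 0.99878274 = 0.65869722
S_0' = S_0 - PV(D) = 24.5700 - 0.65869722 = 23.91130278
d1 = (ln(S_0'/K) + (r + sigma^2/2)*T) / (sigma*sqrt(T)) = 0.42978499
d2 = d1 - sigma*sqrt(T) = 0.01259199
exp(-rT) = 0.99650612
N(-d1) = 0.33367603; N(-d2) = 0.49497666
P = K * exp(-rT) * N(-d2) - S_0' * N(-d1) = 21.8800 * 0.99650612 * 0.49497666 - 23.91130278 * 0.33367603 = 2.8136


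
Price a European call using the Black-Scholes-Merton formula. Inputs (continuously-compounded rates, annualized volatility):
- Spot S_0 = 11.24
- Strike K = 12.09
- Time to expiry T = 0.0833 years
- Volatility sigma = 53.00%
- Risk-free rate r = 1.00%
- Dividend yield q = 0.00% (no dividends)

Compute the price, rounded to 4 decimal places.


Answer: Price = 0.3682

Derivation:
d1 = (ln(S/K) + (r - q + 0.5*sigma^2) * T) / (sigma * sqrt(T)) = -0.39464230
d2 = d1 - sigma * sqrt(T) = -0.54760952
exp(-rT) = 0.99916735; exp(-qT) = 1.00000000
C = S_0 * exp(-qT) * N(d1) - K * exp(-rT) * N(d2)
N(d1) = 0.34655345; N(d2) = 0.29198003
C = 11.2400 * 1.00000000 * 0.34655345 - 12.0900 * 0.99916735 * 0.29198003 = 0.3682


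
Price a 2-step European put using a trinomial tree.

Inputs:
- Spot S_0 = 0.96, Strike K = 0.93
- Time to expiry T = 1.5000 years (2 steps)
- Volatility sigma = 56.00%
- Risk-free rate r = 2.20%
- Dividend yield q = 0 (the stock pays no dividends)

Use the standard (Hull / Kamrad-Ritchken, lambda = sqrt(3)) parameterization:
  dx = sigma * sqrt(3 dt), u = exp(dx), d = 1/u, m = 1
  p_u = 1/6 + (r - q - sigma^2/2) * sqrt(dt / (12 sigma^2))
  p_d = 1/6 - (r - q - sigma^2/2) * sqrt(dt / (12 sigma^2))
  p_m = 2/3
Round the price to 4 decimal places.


Answer: Price = V(0,0) = 0.1883

Derivation:
dt = T/N = 0.750000; dx = sigma*sqrt(3*dt) = 0.840000
u = exp(dx) = 2.316367; d = 1/u = 0.431711
p_u = 0.106488, p_m = 0.666667, p_d = 0.226845
Discount per step: exp(-r*dt) = 0.983635
Stock lattice S(k, j) with j the centered position index:
  k=0: S(0,+0) = 0.9600
  k=1: S(1,-1) = 0.4144; S(1,+0) = 0.9600; S(1,+1) = 2.2237
  k=2: S(2,-2) = 0.1789; S(2,-1) = 0.4144; S(2,+0) = 0.9600; S(2,+1) = 2.2237; S(2,+2) = 5.1509
Terminal payoffs V(N, j) = max(K - S_T, 0):
  V(2,-2) = 0.751081; V(2,-1) = 0.515558; V(2,+0) = 0.000000; V(2,+1) = 0.000000; V(2,+2) = 0.000000
Backward induction: V(k, j) = exp(-r*dt) * [p_u * V(k+1, j+1) + p_m * V(k+1, j) + p_d * V(k+1, j-1)]
  V(1,-1) = exp(-r*dt) * [p_u*0.000000 + p_m*0.515558 + p_d*0.751081] = 0.505672
  V(1,+0) = exp(-r*dt) * [p_u*0.000000 + p_m*0.000000 + p_d*0.515558] = 0.115038
  V(1,+1) = exp(-r*dt) * [p_u*0.000000 + p_m*0.000000 + p_d*0.000000] = 0.000000
  V(0,+0) = exp(-r*dt) * [p_u*0.000000 + p_m*0.115038 + p_d*0.505672] = 0.188269
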